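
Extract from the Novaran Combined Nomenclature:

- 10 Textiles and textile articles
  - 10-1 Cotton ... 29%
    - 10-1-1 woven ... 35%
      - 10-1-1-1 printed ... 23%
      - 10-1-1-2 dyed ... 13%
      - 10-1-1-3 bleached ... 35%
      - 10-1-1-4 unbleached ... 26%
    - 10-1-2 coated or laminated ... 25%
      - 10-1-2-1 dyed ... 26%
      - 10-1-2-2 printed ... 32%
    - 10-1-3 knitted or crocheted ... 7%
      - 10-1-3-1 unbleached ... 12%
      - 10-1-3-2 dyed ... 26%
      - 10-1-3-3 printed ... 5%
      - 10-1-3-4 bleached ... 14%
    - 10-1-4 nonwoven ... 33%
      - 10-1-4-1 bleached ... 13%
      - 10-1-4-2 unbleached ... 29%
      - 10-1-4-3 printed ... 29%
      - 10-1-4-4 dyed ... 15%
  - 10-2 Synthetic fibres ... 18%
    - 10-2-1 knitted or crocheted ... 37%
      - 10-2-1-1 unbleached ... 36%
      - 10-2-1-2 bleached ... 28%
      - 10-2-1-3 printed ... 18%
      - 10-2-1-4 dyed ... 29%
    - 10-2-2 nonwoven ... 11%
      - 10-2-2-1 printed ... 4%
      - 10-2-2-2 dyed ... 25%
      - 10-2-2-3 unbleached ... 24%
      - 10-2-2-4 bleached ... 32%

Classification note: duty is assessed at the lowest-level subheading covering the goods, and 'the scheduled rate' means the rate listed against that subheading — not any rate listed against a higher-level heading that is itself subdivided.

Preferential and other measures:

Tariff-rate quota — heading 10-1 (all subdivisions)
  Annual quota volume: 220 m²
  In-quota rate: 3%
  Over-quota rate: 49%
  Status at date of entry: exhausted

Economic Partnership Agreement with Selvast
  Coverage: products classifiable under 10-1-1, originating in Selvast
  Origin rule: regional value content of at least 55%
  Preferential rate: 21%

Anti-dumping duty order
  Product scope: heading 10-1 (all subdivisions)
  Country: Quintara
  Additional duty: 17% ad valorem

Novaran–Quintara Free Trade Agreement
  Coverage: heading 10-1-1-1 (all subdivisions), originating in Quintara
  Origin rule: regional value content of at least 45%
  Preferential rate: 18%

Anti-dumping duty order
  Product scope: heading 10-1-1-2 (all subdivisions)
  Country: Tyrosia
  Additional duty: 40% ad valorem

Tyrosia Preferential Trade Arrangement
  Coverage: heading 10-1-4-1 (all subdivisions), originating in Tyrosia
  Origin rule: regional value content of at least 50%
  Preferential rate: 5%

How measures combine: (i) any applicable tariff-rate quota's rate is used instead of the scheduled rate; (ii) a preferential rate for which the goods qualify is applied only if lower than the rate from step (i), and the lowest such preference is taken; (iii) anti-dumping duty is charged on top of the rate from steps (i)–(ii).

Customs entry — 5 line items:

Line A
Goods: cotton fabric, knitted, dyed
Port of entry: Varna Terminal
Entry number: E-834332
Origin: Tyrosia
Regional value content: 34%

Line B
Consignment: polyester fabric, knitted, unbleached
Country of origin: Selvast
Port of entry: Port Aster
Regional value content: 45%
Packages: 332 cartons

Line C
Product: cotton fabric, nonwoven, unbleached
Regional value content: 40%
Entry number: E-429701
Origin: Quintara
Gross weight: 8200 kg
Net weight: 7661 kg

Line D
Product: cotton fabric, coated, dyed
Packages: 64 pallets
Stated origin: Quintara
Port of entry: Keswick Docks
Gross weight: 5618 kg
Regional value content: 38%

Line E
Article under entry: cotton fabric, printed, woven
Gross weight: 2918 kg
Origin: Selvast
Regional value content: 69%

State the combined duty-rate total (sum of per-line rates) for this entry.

238%

Line A: cotton → 10-1; knitted → 10-1-3; dyed → 10-1-3-2. Scheduled 26%. quota on 10-1 exhausted → over-quota 49%; Tyrosia agreement on 10-1-4-1: 10-1-3-2 not covered. → 49%.
Line B: polyester → 10-2; knitted → 10-2-1; unbleached → 10-2-1-1. Scheduled 36%. Selvast agreement on 10-1-1: 10-2-1-1 not covered. → 36%.
Line C: cotton → 10-1; nonwoven → 10-1-4; unbleached → 10-1-4-2. Scheduled 29%. quota on 10-1 exhausted → over-quota 49%; Quintara agreement on 10-1-1-1: 10-1-4-2 not covered; anti-dumping (Quintara, 10-1): +17%; total 49% + 17% = 66%. → 66%.
Line D: cotton → 10-1; coated → 10-1-2; dyed → 10-1-2-1. Scheduled 26%. quota on 10-1 exhausted → over-quota 49%; Quintara agreement on 10-1-1-1: 10-1-2-1 not covered; anti-dumping (Quintara, 10-1): +17%; total 49% + 17% = 66%. → 66%.
Line E: cotton → 10-1; woven → 10-1-1; printed → 10-1-1-1. Scheduled 23%. quota on 10-1 exhausted → over-quota 49%; Selvast agreement on 10-1-1: RVC ≥ 55% → 21% available; preferential 21%. → 21%.
Sum: 49% + 36% + 66% + 66% + 21% = 238%.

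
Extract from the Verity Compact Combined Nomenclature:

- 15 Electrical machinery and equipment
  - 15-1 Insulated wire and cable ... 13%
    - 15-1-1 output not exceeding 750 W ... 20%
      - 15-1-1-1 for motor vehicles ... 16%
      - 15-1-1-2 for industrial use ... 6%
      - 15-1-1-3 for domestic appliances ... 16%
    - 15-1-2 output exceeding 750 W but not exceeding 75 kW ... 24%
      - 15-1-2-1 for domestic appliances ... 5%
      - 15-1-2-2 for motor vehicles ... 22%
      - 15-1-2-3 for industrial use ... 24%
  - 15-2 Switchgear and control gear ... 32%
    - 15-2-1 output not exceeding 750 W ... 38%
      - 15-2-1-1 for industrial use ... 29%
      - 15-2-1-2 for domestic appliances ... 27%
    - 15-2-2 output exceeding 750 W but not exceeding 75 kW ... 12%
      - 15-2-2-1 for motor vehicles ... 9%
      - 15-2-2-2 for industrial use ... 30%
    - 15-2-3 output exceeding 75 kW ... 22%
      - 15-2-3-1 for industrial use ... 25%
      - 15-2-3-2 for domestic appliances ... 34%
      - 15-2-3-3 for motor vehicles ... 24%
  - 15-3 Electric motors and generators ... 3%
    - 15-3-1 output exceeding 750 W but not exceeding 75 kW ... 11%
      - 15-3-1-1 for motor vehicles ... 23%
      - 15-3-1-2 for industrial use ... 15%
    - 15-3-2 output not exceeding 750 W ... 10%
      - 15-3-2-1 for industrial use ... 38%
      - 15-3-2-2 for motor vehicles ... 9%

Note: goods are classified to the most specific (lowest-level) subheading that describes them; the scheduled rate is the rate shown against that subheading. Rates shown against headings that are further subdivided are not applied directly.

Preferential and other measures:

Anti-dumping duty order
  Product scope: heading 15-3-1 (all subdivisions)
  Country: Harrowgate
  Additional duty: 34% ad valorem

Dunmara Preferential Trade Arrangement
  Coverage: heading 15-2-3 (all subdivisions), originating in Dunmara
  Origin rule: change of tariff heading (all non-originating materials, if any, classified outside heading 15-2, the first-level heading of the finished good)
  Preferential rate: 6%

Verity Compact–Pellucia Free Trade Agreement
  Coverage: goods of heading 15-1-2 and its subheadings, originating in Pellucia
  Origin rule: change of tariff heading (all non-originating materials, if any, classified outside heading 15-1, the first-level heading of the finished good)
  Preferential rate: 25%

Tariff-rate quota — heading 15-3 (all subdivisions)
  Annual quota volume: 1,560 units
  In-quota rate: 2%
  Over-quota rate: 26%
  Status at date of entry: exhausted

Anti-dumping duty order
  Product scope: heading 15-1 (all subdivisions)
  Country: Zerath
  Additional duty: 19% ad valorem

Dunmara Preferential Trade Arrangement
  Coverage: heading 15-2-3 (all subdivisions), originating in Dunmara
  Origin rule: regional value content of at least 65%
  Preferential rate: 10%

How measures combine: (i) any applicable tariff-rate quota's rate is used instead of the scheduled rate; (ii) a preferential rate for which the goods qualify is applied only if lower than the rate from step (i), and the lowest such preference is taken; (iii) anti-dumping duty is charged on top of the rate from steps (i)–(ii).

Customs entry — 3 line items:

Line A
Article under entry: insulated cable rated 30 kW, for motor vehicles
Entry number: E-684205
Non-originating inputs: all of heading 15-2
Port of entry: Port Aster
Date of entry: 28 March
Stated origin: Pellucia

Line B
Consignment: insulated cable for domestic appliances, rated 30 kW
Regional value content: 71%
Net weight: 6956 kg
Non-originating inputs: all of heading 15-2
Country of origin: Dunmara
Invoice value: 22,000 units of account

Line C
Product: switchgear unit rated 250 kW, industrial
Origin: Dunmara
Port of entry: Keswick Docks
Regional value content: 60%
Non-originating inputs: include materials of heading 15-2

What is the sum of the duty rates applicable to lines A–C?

Line A: insulated cable → 15-1; rated 30 kW → 15-1-2; for motor vehicles → 15-1-2-2. Scheduled 22%. Pellucia agreement on 15-1-2: CTH met → 25% available; preference 25% not lower than 22% → no reduction. → 22%.
Line B: insulated cable → 15-1; rated 30 kW → 15-1-2; for domestic appliances → 15-1-2-1. Scheduled 5%. Dunmara agreement on 15-2-3: 15-1-2-1 not covered; Dunmara agreement on 15-2-3: 15-1-2-1 not covered. → 5%.
Line C: switchgear unit → 15-2; rated 250 kW → 15-2-3; industrial → 15-2-3-1. Scheduled 25%. Dunmara agreement on 15-2-3: CTH not met; Dunmara agreement on 15-2-3: RVC < 65%. → 25%.
Sum: 22% + 5% + 25% = 52%.

52%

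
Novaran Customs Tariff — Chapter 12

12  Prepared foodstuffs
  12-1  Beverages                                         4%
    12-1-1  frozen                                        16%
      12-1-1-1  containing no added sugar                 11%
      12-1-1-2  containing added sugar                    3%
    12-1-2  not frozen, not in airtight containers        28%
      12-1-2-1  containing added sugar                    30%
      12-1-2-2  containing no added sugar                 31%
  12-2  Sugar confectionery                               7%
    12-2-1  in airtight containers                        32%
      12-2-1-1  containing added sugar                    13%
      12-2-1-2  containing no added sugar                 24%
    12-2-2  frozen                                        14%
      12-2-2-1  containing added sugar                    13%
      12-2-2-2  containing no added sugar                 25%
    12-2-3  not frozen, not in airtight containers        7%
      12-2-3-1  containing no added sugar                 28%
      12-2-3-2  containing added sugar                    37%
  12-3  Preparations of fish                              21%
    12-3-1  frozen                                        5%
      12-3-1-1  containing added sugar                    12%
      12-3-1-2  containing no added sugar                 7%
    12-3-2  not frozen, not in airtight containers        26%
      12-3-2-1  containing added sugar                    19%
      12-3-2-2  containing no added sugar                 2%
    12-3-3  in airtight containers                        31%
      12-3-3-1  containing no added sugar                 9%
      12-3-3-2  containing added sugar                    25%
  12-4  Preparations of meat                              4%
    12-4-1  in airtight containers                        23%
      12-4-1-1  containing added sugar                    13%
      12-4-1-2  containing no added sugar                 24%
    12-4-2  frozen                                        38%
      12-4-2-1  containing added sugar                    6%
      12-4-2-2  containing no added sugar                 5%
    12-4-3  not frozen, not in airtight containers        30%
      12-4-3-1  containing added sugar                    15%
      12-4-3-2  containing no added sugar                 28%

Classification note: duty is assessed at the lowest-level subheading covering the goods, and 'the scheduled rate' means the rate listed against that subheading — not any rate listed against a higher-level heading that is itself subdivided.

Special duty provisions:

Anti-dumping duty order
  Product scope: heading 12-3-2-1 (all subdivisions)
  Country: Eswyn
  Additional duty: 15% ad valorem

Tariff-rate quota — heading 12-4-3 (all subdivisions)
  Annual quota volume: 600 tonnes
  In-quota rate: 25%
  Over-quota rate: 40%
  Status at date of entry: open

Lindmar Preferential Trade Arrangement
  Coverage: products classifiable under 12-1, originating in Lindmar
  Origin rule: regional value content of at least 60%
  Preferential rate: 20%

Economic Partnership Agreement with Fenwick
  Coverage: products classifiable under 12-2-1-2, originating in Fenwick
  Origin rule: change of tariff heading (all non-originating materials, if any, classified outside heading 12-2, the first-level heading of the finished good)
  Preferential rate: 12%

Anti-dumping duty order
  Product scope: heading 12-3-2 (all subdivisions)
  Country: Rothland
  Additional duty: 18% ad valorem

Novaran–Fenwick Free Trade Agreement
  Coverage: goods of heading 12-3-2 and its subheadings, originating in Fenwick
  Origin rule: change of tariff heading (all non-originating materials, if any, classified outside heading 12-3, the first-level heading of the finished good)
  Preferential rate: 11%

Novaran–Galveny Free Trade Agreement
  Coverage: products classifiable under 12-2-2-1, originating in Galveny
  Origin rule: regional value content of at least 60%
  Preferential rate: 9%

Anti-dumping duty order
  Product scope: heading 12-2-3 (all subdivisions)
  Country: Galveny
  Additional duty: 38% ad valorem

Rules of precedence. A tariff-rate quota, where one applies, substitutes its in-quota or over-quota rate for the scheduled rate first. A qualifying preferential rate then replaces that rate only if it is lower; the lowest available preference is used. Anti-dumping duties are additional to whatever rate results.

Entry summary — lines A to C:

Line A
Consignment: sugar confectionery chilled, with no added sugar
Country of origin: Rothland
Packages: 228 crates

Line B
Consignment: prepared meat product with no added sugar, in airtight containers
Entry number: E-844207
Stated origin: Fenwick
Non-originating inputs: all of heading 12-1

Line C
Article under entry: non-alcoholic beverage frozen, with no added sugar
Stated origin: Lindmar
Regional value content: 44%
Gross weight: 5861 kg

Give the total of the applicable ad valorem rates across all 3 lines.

Line A: sugar confectionery → 12-2; chilled → 12-2-3; with no added sugar → 12-2-3-1. Scheduled 28%. No special measure applies. → 28%.
Line B: prepared meat product → 12-4; in airtight containers → 12-4-1; with no added sugar → 12-4-1-2. Scheduled 24%. Fenwick agreement on 12-2-1-2: 12-4-1-2 not covered; Fenwick agreement on 12-3-2: 12-4-1-2 not covered. → 24%.
Line C: non-alcoholic beverage → 12-1; frozen → 12-1-1; with no added sugar → 12-1-1-1. Scheduled 11%. Lindmar agreement on 12-1: RVC < 60%. → 11%.
Sum: 28% + 24% + 11% = 63%.

63%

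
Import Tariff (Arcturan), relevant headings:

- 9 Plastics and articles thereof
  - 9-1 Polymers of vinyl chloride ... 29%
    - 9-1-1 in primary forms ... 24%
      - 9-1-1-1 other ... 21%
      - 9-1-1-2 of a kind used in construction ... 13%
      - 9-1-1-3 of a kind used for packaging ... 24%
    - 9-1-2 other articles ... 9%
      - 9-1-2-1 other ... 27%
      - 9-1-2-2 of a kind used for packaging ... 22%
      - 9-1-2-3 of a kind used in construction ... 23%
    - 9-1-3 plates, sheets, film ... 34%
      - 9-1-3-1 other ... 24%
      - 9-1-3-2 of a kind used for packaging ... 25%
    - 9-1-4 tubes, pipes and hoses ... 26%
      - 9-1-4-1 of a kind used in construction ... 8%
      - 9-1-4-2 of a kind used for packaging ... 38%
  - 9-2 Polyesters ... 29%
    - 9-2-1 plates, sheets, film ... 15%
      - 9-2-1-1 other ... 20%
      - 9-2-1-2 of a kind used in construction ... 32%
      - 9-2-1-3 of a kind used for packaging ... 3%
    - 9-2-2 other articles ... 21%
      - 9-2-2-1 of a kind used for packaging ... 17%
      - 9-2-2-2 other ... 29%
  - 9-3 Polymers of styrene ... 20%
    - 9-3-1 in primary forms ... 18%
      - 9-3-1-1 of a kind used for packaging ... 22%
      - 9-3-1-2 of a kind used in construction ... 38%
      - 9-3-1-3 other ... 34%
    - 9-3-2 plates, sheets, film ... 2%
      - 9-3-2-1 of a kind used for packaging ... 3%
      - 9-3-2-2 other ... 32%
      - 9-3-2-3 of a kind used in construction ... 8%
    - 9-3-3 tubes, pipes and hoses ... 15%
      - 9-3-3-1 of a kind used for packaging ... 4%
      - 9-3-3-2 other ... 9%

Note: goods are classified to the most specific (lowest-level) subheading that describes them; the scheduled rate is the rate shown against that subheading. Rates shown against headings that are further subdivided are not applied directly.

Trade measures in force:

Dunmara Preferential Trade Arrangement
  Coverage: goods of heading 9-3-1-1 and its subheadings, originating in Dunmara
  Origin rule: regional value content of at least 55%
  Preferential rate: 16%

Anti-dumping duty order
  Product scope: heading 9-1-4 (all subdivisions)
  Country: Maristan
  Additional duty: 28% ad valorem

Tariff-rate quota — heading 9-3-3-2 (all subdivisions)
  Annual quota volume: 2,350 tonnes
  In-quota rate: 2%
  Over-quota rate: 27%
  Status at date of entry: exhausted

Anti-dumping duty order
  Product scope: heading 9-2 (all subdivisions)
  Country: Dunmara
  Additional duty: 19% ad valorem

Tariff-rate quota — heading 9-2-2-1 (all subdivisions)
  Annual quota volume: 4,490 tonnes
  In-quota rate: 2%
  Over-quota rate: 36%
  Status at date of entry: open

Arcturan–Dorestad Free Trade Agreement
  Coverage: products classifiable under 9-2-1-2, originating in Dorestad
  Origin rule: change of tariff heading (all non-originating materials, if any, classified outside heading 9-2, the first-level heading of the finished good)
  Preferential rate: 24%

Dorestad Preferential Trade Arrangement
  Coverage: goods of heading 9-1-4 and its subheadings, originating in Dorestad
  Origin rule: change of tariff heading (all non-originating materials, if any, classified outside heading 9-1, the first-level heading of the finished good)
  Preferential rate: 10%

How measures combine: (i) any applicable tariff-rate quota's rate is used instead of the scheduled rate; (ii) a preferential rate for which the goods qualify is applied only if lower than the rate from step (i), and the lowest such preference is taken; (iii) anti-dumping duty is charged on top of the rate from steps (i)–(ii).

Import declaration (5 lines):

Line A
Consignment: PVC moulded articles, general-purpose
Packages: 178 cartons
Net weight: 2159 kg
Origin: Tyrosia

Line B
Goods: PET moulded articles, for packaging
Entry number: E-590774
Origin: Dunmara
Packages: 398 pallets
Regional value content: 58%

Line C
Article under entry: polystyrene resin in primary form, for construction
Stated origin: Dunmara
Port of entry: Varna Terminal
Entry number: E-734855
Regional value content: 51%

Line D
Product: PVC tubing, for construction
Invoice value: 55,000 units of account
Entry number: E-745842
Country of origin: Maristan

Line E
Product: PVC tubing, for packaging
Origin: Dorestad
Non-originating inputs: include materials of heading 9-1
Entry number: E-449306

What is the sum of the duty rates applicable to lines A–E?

160%

Line A: PVC → 9-1; moulded articles → 9-1-2; general-purpose → 9-1-2-1. Scheduled 27%. No special measure applies. → 27%.
Line B: PET → 9-2; moulded articles → 9-2-2; for packaging → 9-2-2-1. Scheduled 17%. quota on 9-2-2-1 open → in-quota 2%; Dunmara agreement on 9-3-1-1: 9-2-2-1 not covered; anti-dumping (Dunmara, 9-2): +19%; total 2% + 19% = 21%. → 21%.
Line C: polystyrene → 9-3; resin in primary form → 9-3-1; for construction → 9-3-1-2. Scheduled 38%. Dunmara agreement on 9-3-1-1: 9-3-1-2 not covered. → 38%.
Line D: PVC → 9-1; tubing → 9-1-4; for construction → 9-1-4-1. Scheduled 8%. anti-dumping (Maristan, 9-1-4): +28%; total 8% + 28% = 36%. → 36%.
Line E: PVC → 9-1; tubing → 9-1-4; for packaging → 9-1-4-2. Scheduled 38%. Dorestad agreement on 9-2-1-2: 9-1-4-2 not covered; Dorestad agreement on 9-1-4: CTH not met. → 38%.
Sum: 27% + 21% + 38% + 36% + 38% = 160%.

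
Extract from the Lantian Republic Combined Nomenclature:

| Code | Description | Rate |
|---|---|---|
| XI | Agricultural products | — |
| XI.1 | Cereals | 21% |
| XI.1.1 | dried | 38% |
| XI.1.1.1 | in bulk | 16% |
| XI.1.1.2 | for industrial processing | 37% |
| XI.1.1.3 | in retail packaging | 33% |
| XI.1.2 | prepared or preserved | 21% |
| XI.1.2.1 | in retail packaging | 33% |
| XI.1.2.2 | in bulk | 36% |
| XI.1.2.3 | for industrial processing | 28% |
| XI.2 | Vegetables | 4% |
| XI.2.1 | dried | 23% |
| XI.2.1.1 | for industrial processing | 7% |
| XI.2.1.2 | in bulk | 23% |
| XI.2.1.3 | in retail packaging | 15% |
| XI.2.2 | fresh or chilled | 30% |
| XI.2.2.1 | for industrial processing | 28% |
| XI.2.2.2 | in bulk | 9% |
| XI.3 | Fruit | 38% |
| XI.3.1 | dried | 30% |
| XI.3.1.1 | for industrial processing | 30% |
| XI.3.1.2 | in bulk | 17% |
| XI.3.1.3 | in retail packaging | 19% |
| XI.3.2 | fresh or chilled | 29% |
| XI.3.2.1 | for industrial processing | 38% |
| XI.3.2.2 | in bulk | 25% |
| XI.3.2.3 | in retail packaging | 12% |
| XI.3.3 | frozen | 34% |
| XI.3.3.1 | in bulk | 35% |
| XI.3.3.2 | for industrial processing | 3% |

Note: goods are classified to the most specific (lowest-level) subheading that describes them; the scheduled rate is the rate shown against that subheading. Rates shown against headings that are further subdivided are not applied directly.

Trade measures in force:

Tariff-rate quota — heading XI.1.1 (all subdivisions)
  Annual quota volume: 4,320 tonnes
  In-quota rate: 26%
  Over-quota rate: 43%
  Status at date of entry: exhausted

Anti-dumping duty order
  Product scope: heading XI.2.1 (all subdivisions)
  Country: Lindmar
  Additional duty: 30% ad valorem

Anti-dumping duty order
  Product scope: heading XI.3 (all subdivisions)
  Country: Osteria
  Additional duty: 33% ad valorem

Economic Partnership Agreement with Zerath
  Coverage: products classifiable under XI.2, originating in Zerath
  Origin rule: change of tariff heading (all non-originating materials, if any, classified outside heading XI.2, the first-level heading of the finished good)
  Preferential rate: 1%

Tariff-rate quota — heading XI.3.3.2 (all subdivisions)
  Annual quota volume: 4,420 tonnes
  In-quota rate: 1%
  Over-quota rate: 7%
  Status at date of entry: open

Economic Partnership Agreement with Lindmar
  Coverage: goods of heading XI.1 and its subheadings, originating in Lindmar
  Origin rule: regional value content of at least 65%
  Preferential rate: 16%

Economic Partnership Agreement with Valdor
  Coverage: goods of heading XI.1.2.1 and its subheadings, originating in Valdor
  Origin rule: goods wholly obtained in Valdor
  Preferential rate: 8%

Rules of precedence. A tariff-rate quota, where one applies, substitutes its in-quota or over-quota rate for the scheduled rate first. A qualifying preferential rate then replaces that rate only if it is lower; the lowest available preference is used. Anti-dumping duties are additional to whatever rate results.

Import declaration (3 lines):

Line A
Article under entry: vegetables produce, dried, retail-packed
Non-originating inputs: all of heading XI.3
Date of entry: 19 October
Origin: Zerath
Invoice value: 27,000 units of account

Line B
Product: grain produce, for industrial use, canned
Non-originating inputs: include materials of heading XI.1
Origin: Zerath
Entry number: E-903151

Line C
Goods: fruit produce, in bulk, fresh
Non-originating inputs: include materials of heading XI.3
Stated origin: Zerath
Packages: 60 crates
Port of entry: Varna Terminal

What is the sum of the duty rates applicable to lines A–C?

54%

Line A: vegetables → XI.2; dried → XI.2.1; retail-packed → XI.2.1.3. Scheduled 15%. Zerath agreement on XI.2: CTH met → 1% available; preferential 1%. → 1%.
Line B: grain → XI.1; canned → XI.1.2; for industrial use → XI.1.2.3. Scheduled 28%. Zerath agreement on XI.2: XI.1.2.3 not covered. → 28%.
Line C: fruit → XI.3; fresh → XI.3.2; in bulk → XI.3.2.2. Scheduled 25%. Zerath agreement on XI.2: XI.3.2.2 not covered. → 25%.
Sum: 1% + 28% + 25% = 54%.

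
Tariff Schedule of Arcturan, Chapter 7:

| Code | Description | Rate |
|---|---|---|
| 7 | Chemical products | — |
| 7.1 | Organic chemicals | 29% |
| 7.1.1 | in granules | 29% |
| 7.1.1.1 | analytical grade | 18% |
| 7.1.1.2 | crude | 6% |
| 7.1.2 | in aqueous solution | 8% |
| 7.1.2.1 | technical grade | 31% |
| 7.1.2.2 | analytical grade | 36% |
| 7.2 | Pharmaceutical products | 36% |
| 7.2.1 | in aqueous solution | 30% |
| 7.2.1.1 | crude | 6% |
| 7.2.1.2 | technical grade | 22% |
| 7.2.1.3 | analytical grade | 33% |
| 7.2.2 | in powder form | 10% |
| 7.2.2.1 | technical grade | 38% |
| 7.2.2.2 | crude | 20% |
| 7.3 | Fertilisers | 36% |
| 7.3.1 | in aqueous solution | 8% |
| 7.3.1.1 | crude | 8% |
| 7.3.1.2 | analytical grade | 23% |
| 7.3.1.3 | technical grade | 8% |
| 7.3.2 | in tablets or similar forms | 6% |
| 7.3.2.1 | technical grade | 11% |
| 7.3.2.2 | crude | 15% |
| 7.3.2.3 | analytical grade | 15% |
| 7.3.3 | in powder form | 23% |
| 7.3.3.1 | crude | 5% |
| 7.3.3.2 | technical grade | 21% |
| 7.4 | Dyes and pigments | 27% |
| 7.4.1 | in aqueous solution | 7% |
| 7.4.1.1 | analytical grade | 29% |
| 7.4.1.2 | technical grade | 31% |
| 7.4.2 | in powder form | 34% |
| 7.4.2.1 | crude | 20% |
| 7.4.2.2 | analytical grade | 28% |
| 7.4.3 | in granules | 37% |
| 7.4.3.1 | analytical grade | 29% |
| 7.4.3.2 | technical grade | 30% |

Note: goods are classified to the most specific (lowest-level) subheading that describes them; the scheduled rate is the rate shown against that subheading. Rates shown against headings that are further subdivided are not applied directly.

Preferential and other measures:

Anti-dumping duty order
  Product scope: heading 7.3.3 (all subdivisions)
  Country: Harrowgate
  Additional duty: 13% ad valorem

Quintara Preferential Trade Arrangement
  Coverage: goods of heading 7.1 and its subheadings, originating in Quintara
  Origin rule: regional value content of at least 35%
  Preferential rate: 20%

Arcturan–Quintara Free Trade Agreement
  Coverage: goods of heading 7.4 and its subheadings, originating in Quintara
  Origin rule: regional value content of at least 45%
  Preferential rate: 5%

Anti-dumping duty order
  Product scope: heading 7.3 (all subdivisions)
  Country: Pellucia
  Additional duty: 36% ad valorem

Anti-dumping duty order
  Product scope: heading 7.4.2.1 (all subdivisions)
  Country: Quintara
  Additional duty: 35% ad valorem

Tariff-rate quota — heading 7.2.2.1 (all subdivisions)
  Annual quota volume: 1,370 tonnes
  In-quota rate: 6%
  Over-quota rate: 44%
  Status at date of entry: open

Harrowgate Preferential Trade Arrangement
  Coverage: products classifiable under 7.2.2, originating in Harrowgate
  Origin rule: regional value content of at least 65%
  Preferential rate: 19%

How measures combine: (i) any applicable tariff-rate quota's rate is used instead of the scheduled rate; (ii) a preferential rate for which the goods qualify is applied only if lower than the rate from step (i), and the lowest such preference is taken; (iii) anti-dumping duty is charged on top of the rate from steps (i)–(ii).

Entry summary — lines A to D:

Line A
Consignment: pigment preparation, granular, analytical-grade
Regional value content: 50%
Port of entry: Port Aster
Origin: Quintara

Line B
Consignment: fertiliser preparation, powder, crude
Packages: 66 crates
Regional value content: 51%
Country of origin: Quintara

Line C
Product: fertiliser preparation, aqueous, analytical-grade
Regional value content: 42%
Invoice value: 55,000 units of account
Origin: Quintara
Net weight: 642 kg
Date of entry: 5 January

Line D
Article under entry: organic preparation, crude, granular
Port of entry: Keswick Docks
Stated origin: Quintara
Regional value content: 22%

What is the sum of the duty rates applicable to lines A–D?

39%

Line A: pigment → 7.4; granular → 7.4.3; analytical-grade → 7.4.3.1. Scheduled 29%. Quintara agreement on 7.1: 7.4.3.1 not covered; Quintara agreement on 7.4: RVC ≥ 45% → 5% available; preferential 5%. → 5%.
Line B: fertiliser → 7.3; powder → 7.3.3; crude → 7.3.3.1. Scheduled 5%. Quintara agreement on 7.1: 7.3.3.1 not covered; Quintara agreement on 7.4: 7.3.3.1 not covered. → 5%.
Line C: fertiliser → 7.3; aqueous → 7.3.1; analytical-grade → 7.3.1.2. Scheduled 23%. Quintara agreement on 7.1: 7.3.1.2 not covered; Quintara agreement on 7.4: 7.3.1.2 not covered. → 23%.
Line D: organic → 7.1; granular → 7.1.1; crude → 7.1.1.2. Scheduled 6%. Quintara agreement on 7.1: RVC < 35%; Quintara agreement on 7.4: 7.1.1.2 not covered. → 6%.
Sum: 5% + 5% + 23% + 6% = 39%.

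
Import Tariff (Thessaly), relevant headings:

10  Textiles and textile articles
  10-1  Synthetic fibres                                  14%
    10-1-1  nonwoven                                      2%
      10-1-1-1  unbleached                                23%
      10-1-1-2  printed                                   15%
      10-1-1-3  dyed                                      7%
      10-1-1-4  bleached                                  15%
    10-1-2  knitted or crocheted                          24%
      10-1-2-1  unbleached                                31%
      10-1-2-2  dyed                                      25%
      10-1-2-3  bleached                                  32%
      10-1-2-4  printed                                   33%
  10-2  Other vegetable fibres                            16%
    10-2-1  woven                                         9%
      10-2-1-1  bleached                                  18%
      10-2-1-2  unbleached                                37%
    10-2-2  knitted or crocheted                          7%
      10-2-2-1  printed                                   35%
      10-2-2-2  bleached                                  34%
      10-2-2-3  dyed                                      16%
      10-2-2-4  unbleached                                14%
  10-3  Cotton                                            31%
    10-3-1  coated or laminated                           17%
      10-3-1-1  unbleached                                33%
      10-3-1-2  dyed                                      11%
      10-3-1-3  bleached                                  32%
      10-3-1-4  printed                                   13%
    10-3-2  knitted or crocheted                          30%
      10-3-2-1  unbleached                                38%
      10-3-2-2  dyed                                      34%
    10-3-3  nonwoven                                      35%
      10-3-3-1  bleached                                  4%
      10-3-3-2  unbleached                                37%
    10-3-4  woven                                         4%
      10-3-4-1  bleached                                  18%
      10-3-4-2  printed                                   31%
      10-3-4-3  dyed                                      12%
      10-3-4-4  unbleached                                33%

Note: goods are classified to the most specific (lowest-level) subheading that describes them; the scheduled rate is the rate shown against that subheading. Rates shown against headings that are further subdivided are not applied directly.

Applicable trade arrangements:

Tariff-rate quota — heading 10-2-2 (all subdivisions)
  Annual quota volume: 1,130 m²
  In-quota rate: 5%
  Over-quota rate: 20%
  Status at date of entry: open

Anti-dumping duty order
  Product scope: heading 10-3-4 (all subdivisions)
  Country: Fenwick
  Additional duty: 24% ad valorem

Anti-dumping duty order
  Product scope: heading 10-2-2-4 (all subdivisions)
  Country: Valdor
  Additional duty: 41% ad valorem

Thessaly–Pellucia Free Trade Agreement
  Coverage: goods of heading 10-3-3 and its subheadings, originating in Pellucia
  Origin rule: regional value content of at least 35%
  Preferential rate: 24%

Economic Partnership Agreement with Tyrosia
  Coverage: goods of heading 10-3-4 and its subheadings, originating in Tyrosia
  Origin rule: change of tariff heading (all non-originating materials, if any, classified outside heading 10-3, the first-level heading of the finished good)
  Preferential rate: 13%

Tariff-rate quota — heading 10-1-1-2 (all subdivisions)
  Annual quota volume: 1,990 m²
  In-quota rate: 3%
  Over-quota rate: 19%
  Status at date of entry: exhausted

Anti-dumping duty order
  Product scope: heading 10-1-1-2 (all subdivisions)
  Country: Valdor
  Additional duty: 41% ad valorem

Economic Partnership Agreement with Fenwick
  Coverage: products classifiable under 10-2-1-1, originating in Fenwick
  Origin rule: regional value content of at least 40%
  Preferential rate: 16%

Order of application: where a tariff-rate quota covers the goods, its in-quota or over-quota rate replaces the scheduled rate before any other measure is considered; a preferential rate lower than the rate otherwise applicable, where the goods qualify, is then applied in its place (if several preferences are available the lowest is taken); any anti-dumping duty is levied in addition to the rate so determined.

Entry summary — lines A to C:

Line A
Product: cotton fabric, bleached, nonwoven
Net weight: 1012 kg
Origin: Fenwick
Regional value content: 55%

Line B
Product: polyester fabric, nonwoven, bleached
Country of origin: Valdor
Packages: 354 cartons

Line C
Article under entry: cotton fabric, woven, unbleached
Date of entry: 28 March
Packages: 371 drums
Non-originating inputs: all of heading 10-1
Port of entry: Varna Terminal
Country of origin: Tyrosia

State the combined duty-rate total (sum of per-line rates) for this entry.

32%

Line A: cotton → 10-3; nonwoven → 10-3-3; bleached → 10-3-3-1. Scheduled 4%. Fenwick agreement on 10-2-1-1: 10-3-3-1 not covered. → 4%.
Line B: polyester → 10-1; nonwoven → 10-1-1; bleached → 10-1-1-4. Scheduled 15%. No special measure applies. → 15%.
Line C: cotton → 10-3; woven → 10-3-4; unbleached → 10-3-4-4. Scheduled 33%. Tyrosia agreement on 10-3-4: CTH met → 13% available; preferential 13%. → 13%.
Sum: 4% + 15% + 13% = 32%.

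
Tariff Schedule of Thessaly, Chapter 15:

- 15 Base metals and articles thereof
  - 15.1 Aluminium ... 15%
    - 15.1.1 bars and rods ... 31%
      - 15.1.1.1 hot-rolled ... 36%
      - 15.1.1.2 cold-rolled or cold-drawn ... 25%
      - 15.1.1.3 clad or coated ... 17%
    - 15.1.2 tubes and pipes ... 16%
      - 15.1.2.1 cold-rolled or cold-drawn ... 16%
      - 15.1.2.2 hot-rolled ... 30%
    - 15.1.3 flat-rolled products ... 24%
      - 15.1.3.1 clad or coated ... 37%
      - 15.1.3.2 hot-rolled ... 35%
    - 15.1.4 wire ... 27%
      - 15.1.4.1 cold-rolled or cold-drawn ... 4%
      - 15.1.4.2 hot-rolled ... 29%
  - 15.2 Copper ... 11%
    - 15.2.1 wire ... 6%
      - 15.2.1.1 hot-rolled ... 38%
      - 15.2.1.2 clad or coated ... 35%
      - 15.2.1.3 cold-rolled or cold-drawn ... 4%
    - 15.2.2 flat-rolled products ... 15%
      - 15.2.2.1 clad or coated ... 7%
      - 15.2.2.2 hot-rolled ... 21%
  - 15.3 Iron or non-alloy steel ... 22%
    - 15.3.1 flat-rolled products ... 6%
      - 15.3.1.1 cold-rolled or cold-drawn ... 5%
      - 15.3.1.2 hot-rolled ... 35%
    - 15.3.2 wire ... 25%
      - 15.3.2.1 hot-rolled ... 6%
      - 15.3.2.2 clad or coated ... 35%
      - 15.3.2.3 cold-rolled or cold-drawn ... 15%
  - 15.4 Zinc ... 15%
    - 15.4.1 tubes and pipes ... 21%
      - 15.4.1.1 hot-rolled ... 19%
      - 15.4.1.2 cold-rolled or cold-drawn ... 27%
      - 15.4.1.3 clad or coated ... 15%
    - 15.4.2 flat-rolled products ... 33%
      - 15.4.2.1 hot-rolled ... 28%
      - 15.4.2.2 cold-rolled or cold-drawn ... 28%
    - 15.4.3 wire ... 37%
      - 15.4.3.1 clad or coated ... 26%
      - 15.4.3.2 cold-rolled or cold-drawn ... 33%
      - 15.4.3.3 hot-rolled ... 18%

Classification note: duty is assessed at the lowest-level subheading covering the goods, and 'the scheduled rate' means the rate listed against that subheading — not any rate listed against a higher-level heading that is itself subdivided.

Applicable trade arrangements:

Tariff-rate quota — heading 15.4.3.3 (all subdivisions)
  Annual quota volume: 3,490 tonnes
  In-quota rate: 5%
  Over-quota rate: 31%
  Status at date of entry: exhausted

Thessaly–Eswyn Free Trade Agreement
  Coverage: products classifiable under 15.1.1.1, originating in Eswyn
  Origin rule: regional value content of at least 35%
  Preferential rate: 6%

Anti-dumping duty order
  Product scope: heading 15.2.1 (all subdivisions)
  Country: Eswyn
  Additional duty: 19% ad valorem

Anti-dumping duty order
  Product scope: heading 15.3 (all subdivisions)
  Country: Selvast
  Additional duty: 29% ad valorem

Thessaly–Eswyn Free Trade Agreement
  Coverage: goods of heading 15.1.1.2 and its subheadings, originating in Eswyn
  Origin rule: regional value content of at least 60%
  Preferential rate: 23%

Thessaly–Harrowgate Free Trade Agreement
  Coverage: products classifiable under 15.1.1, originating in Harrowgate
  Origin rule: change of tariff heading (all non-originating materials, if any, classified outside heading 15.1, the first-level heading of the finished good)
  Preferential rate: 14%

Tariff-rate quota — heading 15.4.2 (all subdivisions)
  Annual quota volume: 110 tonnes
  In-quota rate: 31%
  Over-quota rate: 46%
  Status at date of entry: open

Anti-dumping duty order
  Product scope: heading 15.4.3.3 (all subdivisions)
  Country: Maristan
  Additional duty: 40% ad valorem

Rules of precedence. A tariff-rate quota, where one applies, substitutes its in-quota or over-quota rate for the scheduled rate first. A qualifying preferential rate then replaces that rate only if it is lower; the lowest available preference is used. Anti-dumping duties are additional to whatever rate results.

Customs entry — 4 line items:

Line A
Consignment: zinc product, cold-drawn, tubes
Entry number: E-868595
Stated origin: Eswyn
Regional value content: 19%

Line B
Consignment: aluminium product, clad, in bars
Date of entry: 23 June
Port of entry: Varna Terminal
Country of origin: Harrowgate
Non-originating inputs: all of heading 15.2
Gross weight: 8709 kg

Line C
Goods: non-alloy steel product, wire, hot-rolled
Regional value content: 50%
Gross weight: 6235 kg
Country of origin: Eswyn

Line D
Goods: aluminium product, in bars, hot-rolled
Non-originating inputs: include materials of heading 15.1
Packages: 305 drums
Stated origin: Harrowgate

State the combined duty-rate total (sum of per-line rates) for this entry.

Line A: zinc → 15.4; tubes → 15.4.1; cold-drawn → 15.4.1.2. Scheduled 27%. Eswyn agreement on 15.1.1.1: 15.4.1.2 not covered; Eswyn agreement on 15.1.1.2: 15.4.1.2 not covered. → 27%.
Line B: aluminium → 15.1; in bars → 15.1.1; clad → 15.1.1.3. Scheduled 17%. Harrowgate agreement on 15.1.1: CTH met → 14% available; preferential 14%. → 14%.
Line C: non-alloy steel → 15.3; wire → 15.3.2; hot-rolled → 15.3.2.1. Scheduled 6%. Eswyn agreement on 15.1.1.1: 15.3.2.1 not covered; Eswyn agreement on 15.1.1.2: 15.3.2.1 not covered. → 6%.
Line D: aluminium → 15.1; in bars → 15.1.1; hot-rolled → 15.1.1.1. Scheduled 36%. Harrowgate agreement on 15.1.1: CTH not met. → 36%.
Sum: 27% + 14% + 6% + 36% = 83%.

83%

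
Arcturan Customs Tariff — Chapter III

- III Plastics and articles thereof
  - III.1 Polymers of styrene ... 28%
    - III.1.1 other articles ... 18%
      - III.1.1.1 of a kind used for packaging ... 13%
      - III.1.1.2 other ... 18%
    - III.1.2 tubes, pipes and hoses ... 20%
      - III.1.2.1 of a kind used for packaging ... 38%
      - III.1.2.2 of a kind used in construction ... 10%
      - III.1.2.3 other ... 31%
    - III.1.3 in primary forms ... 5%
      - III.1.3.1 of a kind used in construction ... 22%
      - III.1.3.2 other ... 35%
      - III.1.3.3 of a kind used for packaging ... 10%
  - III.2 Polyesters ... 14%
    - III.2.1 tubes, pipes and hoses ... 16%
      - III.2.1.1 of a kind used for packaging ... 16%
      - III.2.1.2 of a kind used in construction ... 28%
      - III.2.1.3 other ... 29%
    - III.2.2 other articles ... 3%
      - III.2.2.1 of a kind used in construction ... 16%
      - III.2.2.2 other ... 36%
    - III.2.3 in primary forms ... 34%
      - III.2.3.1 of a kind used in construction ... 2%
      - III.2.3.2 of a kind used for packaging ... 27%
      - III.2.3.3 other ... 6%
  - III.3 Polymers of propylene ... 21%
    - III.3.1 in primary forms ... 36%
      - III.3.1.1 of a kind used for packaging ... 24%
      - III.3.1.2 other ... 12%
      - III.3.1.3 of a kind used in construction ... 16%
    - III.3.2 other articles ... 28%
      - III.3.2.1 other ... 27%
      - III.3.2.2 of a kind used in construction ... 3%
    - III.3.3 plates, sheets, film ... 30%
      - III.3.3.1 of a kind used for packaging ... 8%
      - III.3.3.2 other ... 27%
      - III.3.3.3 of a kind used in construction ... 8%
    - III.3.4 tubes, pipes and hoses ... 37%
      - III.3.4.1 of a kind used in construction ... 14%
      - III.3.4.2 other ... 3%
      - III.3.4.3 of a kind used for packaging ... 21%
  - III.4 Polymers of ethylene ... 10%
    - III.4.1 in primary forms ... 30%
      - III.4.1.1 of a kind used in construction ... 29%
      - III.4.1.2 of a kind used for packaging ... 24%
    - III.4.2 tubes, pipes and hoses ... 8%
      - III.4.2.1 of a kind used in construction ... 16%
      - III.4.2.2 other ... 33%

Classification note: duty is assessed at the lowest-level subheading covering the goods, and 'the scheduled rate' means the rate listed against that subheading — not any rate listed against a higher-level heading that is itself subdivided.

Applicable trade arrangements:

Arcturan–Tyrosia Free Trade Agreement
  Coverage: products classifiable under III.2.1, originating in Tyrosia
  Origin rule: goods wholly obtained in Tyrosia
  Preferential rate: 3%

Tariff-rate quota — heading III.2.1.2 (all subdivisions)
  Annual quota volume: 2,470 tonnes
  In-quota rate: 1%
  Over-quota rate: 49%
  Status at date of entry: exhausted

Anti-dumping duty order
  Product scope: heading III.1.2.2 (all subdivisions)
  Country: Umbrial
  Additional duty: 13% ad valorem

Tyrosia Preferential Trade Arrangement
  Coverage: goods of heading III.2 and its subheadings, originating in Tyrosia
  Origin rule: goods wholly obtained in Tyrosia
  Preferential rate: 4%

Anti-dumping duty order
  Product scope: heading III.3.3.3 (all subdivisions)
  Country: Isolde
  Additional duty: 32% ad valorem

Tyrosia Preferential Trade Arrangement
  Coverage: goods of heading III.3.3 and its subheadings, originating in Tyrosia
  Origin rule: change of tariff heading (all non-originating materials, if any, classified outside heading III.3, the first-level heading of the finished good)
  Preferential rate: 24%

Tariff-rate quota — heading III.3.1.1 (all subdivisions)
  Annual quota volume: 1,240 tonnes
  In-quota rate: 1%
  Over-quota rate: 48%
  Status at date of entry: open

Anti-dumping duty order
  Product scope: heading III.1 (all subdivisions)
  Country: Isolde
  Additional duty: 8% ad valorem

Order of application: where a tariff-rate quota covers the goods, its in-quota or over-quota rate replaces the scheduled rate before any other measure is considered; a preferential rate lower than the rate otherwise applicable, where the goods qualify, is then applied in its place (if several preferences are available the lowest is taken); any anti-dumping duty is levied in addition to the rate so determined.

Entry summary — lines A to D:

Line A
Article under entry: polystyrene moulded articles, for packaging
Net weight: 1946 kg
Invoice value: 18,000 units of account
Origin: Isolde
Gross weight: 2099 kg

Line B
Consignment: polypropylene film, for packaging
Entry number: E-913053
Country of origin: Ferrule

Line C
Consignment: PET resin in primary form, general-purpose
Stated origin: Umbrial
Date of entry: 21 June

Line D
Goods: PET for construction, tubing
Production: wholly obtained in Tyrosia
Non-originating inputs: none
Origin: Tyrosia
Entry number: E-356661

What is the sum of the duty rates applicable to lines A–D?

Line A: polystyrene → III.1; moulded articles → III.1.1; for packaging → III.1.1.1. Scheduled 13%. anti-dumping (Isolde, III.1): +8%; total 13% + 8% = 21%. → 21%.
Line B: polypropylene → III.3; film → III.3.3; for packaging → III.3.3.1. Scheduled 8%. No special measure applies. → 8%.
Line C: PET → III.2; resin in primary form → III.2.3; general-purpose → III.2.3.3. Scheduled 6%. No special measure applies. → 6%.
Line D: PET → III.2; tubing → III.2.1; for construction → III.2.1.2. Scheduled 28%. quota on III.2.1.2 exhausted → over-quota 49%; Tyrosia agreement on III.2.1: wholly obtained → 3% available; Tyrosia agreement on III.2: wholly obtained → 4% available; Tyrosia agreement on III.3.3: III.2.1.2 not covered; preferential 3%. → 3%.
Sum: 21% + 8% + 6% + 3% = 38%.

38%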